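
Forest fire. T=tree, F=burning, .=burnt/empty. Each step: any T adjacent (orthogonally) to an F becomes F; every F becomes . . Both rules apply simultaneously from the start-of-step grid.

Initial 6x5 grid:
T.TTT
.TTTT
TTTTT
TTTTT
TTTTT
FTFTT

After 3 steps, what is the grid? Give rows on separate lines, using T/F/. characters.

Step 1: 4 trees catch fire, 2 burn out
  T.TTT
  .TTTT
  TTTTT
  TTTTT
  FTFTT
  .F.FT
Step 2: 5 trees catch fire, 4 burn out
  T.TTT
  .TTTT
  TTTTT
  FTFTT
  .F.FT
  ....F
Step 3: 5 trees catch fire, 5 burn out
  T.TTT
  .TTTT
  FTFTT
  .F.FT
  ....F
  .....

T.TTT
.TTTT
FTFTT
.F.FT
....F
.....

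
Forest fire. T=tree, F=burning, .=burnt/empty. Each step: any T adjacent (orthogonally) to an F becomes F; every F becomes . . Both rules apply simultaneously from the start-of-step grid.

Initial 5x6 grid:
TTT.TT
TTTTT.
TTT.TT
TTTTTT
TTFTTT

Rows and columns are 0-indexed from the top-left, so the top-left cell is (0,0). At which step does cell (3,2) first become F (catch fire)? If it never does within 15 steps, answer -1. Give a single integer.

Step 1: cell (3,2)='F' (+3 fires, +1 burnt)
  -> target ignites at step 1
Step 2: cell (3,2)='.' (+5 fires, +3 burnt)
Step 3: cell (3,2)='.' (+5 fires, +5 burnt)
Step 4: cell (3,2)='.' (+6 fires, +5 burnt)
Step 5: cell (3,2)='.' (+4 fires, +6 burnt)
Step 6: cell (3,2)='.' (+2 fires, +4 burnt)
Step 7: cell (3,2)='.' (+1 fires, +2 burnt)
Step 8: cell (3,2)='.' (+0 fires, +1 burnt)
  fire out at step 8

1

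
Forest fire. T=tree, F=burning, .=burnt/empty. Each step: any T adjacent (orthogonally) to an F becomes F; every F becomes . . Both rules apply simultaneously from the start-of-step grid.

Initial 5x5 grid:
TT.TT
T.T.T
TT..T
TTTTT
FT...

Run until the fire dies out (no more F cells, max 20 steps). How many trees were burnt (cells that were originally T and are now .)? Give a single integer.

Answer: 15

Derivation:
Step 1: +2 fires, +1 burnt (F count now 2)
Step 2: +2 fires, +2 burnt (F count now 2)
Step 3: +3 fires, +2 burnt (F count now 3)
Step 4: +2 fires, +3 burnt (F count now 2)
Step 5: +2 fires, +2 burnt (F count now 2)
Step 6: +1 fires, +2 burnt (F count now 1)
Step 7: +1 fires, +1 burnt (F count now 1)
Step 8: +1 fires, +1 burnt (F count now 1)
Step 9: +1 fires, +1 burnt (F count now 1)
Step 10: +0 fires, +1 burnt (F count now 0)
Fire out after step 10
Initially T: 16, now '.': 24
Total burnt (originally-T cells now '.'): 15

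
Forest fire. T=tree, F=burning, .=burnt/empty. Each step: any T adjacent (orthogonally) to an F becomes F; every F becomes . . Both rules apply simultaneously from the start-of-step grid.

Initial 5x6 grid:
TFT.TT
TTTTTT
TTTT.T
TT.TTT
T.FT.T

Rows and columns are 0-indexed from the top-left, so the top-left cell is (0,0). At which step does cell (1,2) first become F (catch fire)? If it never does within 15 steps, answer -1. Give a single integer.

Step 1: cell (1,2)='T' (+4 fires, +2 burnt)
Step 2: cell (1,2)='F' (+4 fires, +4 burnt)
  -> target ignites at step 2
Step 3: cell (1,2)='.' (+6 fires, +4 burnt)
Step 4: cell (1,2)='.' (+3 fires, +6 burnt)
Step 5: cell (1,2)='.' (+5 fires, +3 burnt)
Step 6: cell (1,2)='.' (+1 fires, +5 burnt)
Step 7: cell (1,2)='.' (+0 fires, +1 burnt)
  fire out at step 7

2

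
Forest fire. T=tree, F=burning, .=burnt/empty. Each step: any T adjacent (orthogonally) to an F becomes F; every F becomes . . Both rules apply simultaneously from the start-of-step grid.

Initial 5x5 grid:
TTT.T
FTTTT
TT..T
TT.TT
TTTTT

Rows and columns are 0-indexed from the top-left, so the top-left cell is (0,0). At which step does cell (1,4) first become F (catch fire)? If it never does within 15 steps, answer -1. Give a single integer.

Step 1: cell (1,4)='T' (+3 fires, +1 burnt)
Step 2: cell (1,4)='T' (+4 fires, +3 burnt)
Step 3: cell (1,4)='T' (+4 fires, +4 burnt)
Step 4: cell (1,4)='F' (+2 fires, +4 burnt)
  -> target ignites at step 4
Step 5: cell (1,4)='.' (+3 fires, +2 burnt)
Step 6: cell (1,4)='.' (+2 fires, +3 burnt)
Step 7: cell (1,4)='.' (+2 fires, +2 burnt)
Step 8: cell (1,4)='.' (+0 fires, +2 burnt)
  fire out at step 8

4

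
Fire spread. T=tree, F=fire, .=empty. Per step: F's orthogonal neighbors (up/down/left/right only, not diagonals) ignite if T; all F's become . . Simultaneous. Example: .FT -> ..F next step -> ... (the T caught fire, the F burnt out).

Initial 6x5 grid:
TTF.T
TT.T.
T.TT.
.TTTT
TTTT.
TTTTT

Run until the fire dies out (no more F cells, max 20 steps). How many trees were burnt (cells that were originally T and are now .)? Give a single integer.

Answer: 5

Derivation:
Step 1: +1 fires, +1 burnt (F count now 1)
Step 2: +2 fires, +1 burnt (F count now 2)
Step 3: +1 fires, +2 burnt (F count now 1)
Step 4: +1 fires, +1 burnt (F count now 1)
Step 5: +0 fires, +1 burnt (F count now 0)
Fire out after step 5
Initially T: 22, now '.': 13
Total burnt (originally-T cells now '.'): 5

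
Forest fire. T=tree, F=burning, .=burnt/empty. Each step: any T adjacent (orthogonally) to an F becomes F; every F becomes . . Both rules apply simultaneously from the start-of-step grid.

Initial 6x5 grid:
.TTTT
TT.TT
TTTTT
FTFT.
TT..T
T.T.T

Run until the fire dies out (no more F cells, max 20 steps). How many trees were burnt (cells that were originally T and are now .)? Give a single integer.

Answer: 18

Derivation:
Step 1: +5 fires, +2 burnt (F count now 5)
Step 2: +5 fires, +5 burnt (F count now 5)
Step 3: +3 fires, +5 burnt (F count now 3)
Step 4: +3 fires, +3 burnt (F count now 3)
Step 5: +2 fires, +3 burnt (F count now 2)
Step 6: +0 fires, +2 burnt (F count now 0)
Fire out after step 6
Initially T: 21, now '.': 27
Total burnt (originally-T cells now '.'): 18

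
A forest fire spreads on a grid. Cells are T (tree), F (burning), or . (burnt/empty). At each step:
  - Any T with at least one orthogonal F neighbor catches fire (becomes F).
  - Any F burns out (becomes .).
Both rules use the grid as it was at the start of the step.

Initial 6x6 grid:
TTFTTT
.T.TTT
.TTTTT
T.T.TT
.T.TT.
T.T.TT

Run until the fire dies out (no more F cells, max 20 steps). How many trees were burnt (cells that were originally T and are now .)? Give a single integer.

Answer: 21

Derivation:
Step 1: +2 fires, +1 burnt (F count now 2)
Step 2: +4 fires, +2 burnt (F count now 4)
Step 3: +4 fires, +4 burnt (F count now 4)
Step 4: +3 fires, +4 burnt (F count now 3)
Step 5: +3 fires, +3 burnt (F count now 3)
Step 6: +2 fires, +3 burnt (F count now 2)
Step 7: +2 fires, +2 burnt (F count now 2)
Step 8: +1 fires, +2 burnt (F count now 1)
Step 9: +0 fires, +1 burnt (F count now 0)
Fire out after step 9
Initially T: 25, now '.': 32
Total burnt (originally-T cells now '.'): 21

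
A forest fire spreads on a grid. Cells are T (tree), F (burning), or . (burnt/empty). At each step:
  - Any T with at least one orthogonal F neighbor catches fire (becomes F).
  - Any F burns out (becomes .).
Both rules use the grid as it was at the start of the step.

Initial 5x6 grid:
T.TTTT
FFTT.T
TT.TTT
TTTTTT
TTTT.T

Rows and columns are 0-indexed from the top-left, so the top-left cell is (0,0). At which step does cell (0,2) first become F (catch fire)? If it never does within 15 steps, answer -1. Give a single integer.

Step 1: cell (0,2)='T' (+4 fires, +2 burnt)
Step 2: cell (0,2)='F' (+4 fires, +4 burnt)
  -> target ignites at step 2
Step 3: cell (0,2)='.' (+5 fires, +4 burnt)
Step 4: cell (0,2)='.' (+4 fires, +5 burnt)
Step 5: cell (0,2)='.' (+4 fires, +4 burnt)
Step 6: cell (0,2)='.' (+2 fires, +4 burnt)
Step 7: cell (0,2)='.' (+1 fires, +2 burnt)
Step 8: cell (0,2)='.' (+0 fires, +1 burnt)
  fire out at step 8

2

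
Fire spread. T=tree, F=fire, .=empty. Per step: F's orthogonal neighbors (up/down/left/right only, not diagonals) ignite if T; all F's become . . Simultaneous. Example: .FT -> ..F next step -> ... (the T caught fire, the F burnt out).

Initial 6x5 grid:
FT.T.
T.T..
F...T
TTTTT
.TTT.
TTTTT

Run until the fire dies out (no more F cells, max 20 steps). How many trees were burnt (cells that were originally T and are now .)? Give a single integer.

Answer: 16

Derivation:
Step 1: +3 fires, +2 burnt (F count now 3)
Step 2: +1 fires, +3 burnt (F count now 1)
Step 3: +2 fires, +1 burnt (F count now 2)
Step 4: +3 fires, +2 burnt (F count now 3)
Step 5: +4 fires, +3 burnt (F count now 4)
Step 6: +2 fires, +4 burnt (F count now 2)
Step 7: +1 fires, +2 burnt (F count now 1)
Step 8: +0 fires, +1 burnt (F count now 0)
Fire out after step 8
Initially T: 18, now '.': 28
Total burnt (originally-T cells now '.'): 16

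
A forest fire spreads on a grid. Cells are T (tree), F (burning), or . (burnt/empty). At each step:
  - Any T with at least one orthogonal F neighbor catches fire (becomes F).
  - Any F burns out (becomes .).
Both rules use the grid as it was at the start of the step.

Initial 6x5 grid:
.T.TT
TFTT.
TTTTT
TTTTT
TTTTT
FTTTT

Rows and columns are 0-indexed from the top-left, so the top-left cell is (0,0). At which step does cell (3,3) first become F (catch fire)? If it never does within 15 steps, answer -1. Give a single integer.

Step 1: cell (3,3)='T' (+6 fires, +2 burnt)
Step 2: cell (3,3)='T' (+7 fires, +6 burnt)
Step 3: cell (3,3)='T' (+5 fires, +7 burnt)
Step 4: cell (3,3)='F' (+5 fires, +5 burnt)
  -> target ignites at step 4
Step 5: cell (3,3)='.' (+2 fires, +5 burnt)
Step 6: cell (3,3)='.' (+0 fires, +2 burnt)
  fire out at step 6

4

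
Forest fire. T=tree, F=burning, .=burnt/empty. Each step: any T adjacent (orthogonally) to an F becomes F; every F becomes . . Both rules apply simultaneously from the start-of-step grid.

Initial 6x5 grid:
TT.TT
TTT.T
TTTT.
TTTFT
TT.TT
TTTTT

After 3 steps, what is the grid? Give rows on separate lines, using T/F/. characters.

Step 1: 4 trees catch fire, 1 burn out
  TT.TT
  TTT.T
  TTTF.
  TTF.F
  TT.FT
  TTTTT
Step 2: 4 trees catch fire, 4 burn out
  TT.TT
  TTT.T
  TTF..
  TF...
  TT..F
  TTTFT
Step 3: 6 trees catch fire, 4 burn out
  TT.TT
  TTF.T
  TF...
  F....
  TF...
  TTF.F

TT.TT
TTF.T
TF...
F....
TF...
TTF.F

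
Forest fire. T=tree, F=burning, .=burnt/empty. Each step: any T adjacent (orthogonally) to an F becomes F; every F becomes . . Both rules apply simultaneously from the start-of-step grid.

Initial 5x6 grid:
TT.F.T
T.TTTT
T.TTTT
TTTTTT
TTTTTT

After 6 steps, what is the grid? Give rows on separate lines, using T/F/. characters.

Step 1: 1 trees catch fire, 1 burn out
  TT...T
  T.TFTT
  T.TTTT
  TTTTTT
  TTTTTT
Step 2: 3 trees catch fire, 1 burn out
  TT...T
  T.F.FT
  T.TFTT
  TTTTTT
  TTTTTT
Step 3: 4 trees catch fire, 3 burn out
  TT...T
  T....F
  T.F.FT
  TTTFTT
  TTTTTT
Step 4: 5 trees catch fire, 4 burn out
  TT...F
  T.....
  T....F
  TTF.FT
  TTTFTT
Step 5: 4 trees catch fire, 5 burn out
  TT....
  T.....
  T.....
  TF...F
  TTF.FT
Step 6: 3 trees catch fire, 4 burn out
  TT....
  T.....
  T.....
  F.....
  TF...F

TT....
T.....
T.....
F.....
TF...F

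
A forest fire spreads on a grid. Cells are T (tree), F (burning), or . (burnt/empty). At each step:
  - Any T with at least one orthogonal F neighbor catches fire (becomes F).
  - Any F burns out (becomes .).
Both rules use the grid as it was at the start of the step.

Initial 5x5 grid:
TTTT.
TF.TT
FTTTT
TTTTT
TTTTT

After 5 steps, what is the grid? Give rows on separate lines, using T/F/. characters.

Step 1: 4 trees catch fire, 2 burn out
  TFTT.
  F..TT
  .FTTT
  FTTTT
  TTTTT
Step 2: 5 trees catch fire, 4 burn out
  F.FT.
  ...TT
  ..FTT
  .FTTT
  FTTTT
Step 3: 4 trees catch fire, 5 burn out
  ...F.
  ...TT
  ...FT
  ..FTT
  .FTTT
Step 4: 4 trees catch fire, 4 burn out
  .....
  ...FT
  ....F
  ...FT
  ..FTT
Step 5: 3 trees catch fire, 4 burn out
  .....
  ....F
  .....
  ....F
  ...FT

.....
....F
.....
....F
...FT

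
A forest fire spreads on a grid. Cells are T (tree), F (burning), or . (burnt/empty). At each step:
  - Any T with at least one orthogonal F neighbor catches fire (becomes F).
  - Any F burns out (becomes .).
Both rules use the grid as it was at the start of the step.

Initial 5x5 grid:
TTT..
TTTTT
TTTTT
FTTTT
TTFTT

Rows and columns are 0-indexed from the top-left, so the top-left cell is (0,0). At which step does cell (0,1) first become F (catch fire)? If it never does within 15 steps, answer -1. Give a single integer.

Step 1: cell (0,1)='T' (+6 fires, +2 burnt)
Step 2: cell (0,1)='T' (+5 fires, +6 burnt)
Step 3: cell (0,1)='T' (+5 fires, +5 burnt)
Step 4: cell (0,1)='F' (+4 fires, +5 burnt)
  -> target ignites at step 4
Step 5: cell (0,1)='.' (+1 fires, +4 burnt)
Step 6: cell (0,1)='.' (+0 fires, +1 burnt)
  fire out at step 6

4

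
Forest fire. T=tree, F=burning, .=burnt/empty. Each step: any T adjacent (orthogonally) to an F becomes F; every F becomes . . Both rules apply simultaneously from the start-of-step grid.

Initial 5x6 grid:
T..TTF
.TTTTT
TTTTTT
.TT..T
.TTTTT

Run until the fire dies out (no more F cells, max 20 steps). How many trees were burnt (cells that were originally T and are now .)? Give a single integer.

Answer: 21

Derivation:
Step 1: +2 fires, +1 burnt (F count now 2)
Step 2: +3 fires, +2 burnt (F count now 3)
Step 3: +3 fires, +3 burnt (F count now 3)
Step 4: +3 fires, +3 burnt (F count now 3)
Step 5: +3 fires, +3 burnt (F count now 3)
Step 6: +3 fires, +3 burnt (F count now 3)
Step 7: +3 fires, +3 burnt (F count now 3)
Step 8: +1 fires, +3 burnt (F count now 1)
Step 9: +0 fires, +1 burnt (F count now 0)
Fire out after step 9
Initially T: 22, now '.': 29
Total burnt (originally-T cells now '.'): 21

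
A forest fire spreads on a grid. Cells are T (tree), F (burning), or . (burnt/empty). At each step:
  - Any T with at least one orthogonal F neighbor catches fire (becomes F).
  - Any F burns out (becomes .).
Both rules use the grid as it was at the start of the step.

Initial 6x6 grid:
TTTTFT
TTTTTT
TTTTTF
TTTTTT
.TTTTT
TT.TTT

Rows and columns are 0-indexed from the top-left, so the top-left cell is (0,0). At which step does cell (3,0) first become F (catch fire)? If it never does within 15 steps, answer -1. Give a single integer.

Step 1: cell (3,0)='T' (+6 fires, +2 burnt)
Step 2: cell (3,0)='T' (+5 fires, +6 burnt)
Step 3: cell (3,0)='T' (+6 fires, +5 burnt)
Step 4: cell (3,0)='T' (+6 fires, +6 burnt)
Step 5: cell (3,0)='T' (+5 fires, +6 burnt)
Step 6: cell (3,0)='F' (+2 fires, +5 burnt)
  -> target ignites at step 6
Step 7: cell (3,0)='.' (+1 fires, +2 burnt)
Step 8: cell (3,0)='.' (+1 fires, +1 burnt)
Step 9: cell (3,0)='.' (+0 fires, +1 burnt)
  fire out at step 9

6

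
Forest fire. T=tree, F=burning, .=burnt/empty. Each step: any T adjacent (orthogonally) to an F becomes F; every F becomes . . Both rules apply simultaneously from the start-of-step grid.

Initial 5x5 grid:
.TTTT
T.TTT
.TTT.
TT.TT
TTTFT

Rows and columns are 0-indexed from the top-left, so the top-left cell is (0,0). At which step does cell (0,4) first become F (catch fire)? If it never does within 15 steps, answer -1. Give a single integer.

Step 1: cell (0,4)='T' (+3 fires, +1 burnt)
Step 2: cell (0,4)='T' (+3 fires, +3 burnt)
Step 3: cell (0,4)='T' (+4 fires, +3 burnt)
Step 4: cell (0,4)='T' (+5 fires, +4 burnt)
Step 5: cell (0,4)='F' (+2 fires, +5 burnt)
  -> target ignites at step 5
Step 6: cell (0,4)='.' (+1 fires, +2 burnt)
Step 7: cell (0,4)='.' (+0 fires, +1 burnt)
  fire out at step 7

5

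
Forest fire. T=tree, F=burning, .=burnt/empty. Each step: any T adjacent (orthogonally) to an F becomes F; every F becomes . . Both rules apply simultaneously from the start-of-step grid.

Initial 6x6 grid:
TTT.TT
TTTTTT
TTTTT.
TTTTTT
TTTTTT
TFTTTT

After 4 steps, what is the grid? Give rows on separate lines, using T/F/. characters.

Step 1: 3 trees catch fire, 1 burn out
  TTT.TT
  TTTTTT
  TTTTT.
  TTTTTT
  TFTTTT
  F.FTTT
Step 2: 4 trees catch fire, 3 burn out
  TTT.TT
  TTTTTT
  TTTTT.
  TFTTTT
  F.FTTT
  ...FTT
Step 3: 5 trees catch fire, 4 burn out
  TTT.TT
  TTTTTT
  TFTTT.
  F.FTTT
  ...FTT
  ....FT
Step 4: 6 trees catch fire, 5 burn out
  TTT.TT
  TFTTTT
  F.FTT.
  ...FTT
  ....FT
  .....F

TTT.TT
TFTTTT
F.FTT.
...FTT
....FT
.....F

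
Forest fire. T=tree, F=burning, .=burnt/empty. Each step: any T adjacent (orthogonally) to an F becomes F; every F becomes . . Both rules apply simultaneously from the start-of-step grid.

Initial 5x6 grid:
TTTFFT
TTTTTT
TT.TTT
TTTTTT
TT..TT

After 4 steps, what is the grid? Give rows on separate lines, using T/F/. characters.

Step 1: 4 trees catch fire, 2 burn out
  TTF..F
  TTTFFT
  TT.TTT
  TTTTTT
  TT..TT
Step 2: 5 trees catch fire, 4 burn out
  TF....
  TTF..F
  TT.FFT
  TTTTTT
  TT..TT
Step 3: 5 trees catch fire, 5 burn out
  F.....
  TF....
  TT...F
  TTTFFT
  TT..TT
Step 4: 5 trees catch fire, 5 burn out
  ......
  F.....
  TF....
  TTF..F
  TT..FT

......
F.....
TF....
TTF..F
TT..FT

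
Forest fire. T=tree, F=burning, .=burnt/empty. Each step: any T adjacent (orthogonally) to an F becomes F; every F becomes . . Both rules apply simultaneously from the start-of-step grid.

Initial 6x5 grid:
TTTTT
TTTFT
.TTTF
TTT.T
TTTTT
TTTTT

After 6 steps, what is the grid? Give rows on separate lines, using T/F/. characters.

Step 1: 5 trees catch fire, 2 burn out
  TTTFT
  TTF.F
  .TTF.
  TTT.F
  TTTTT
  TTTTT
Step 2: 5 trees catch fire, 5 burn out
  TTF.F
  TF...
  .TF..
  TTT..
  TTTTF
  TTTTT
Step 3: 6 trees catch fire, 5 burn out
  TF...
  F....
  .F...
  TTF..
  TTTF.
  TTTTF
Step 4: 4 trees catch fire, 6 burn out
  F....
  .....
  .....
  TF...
  TTF..
  TTTF.
Step 5: 3 trees catch fire, 4 burn out
  .....
  .....
  .....
  F....
  TF...
  TTF..
Step 6: 2 trees catch fire, 3 burn out
  .....
  .....
  .....
  .....
  F....
  TF...

.....
.....
.....
.....
F....
TF...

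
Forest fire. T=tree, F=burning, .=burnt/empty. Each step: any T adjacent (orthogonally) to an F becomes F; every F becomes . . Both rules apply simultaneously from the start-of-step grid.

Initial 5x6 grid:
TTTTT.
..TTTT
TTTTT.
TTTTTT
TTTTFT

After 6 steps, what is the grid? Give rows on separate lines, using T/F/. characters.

Step 1: 3 trees catch fire, 1 burn out
  TTTTT.
  ..TTTT
  TTTTT.
  TTTTFT
  TTTF.F
Step 2: 4 trees catch fire, 3 burn out
  TTTTT.
  ..TTTT
  TTTTF.
  TTTF.F
  TTF...
Step 3: 4 trees catch fire, 4 burn out
  TTTTT.
  ..TTFT
  TTTF..
  TTF...
  TF....
Step 4: 6 trees catch fire, 4 burn out
  TTTTF.
  ..TF.F
  TTF...
  TF....
  F.....
Step 5: 4 trees catch fire, 6 burn out
  TTTF..
  ..F...
  TF....
  F.....
  ......
Step 6: 2 trees catch fire, 4 burn out
  TTF...
  ......
  F.....
  ......
  ......

TTF...
......
F.....
......
......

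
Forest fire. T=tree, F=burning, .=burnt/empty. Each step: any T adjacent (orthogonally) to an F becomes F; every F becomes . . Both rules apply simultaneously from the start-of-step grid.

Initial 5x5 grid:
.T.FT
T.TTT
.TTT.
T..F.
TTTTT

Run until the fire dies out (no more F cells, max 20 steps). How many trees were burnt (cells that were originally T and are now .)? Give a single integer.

Answer: 13

Derivation:
Step 1: +4 fires, +2 burnt (F count now 4)
Step 2: +5 fires, +4 burnt (F count now 5)
Step 3: +2 fires, +5 burnt (F count now 2)
Step 4: +1 fires, +2 burnt (F count now 1)
Step 5: +1 fires, +1 burnt (F count now 1)
Step 6: +0 fires, +1 burnt (F count now 0)
Fire out after step 6
Initially T: 15, now '.': 23
Total burnt (originally-T cells now '.'): 13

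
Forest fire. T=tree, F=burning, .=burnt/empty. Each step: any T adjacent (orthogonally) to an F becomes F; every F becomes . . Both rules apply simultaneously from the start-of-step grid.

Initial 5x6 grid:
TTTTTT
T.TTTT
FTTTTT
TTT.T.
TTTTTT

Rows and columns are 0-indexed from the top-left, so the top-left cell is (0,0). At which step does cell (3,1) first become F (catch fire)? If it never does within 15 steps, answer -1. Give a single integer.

Step 1: cell (3,1)='T' (+3 fires, +1 burnt)
Step 2: cell (3,1)='F' (+4 fires, +3 burnt)
  -> target ignites at step 2
Step 3: cell (3,1)='.' (+5 fires, +4 burnt)
Step 4: cell (3,1)='.' (+4 fires, +5 burnt)
Step 5: cell (3,1)='.' (+5 fires, +4 burnt)
Step 6: cell (3,1)='.' (+3 fires, +5 burnt)
Step 7: cell (3,1)='.' (+2 fires, +3 burnt)
Step 8: cell (3,1)='.' (+0 fires, +2 burnt)
  fire out at step 8

2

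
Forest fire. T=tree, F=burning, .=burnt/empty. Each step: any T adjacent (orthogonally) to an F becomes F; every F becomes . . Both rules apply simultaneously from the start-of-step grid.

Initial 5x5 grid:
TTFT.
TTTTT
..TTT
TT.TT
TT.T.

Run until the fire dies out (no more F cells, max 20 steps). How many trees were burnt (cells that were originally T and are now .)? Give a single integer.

Step 1: +3 fires, +1 burnt (F count now 3)
Step 2: +4 fires, +3 burnt (F count now 4)
Step 3: +3 fires, +4 burnt (F count now 3)
Step 4: +2 fires, +3 burnt (F count now 2)
Step 5: +2 fires, +2 burnt (F count now 2)
Step 6: +0 fires, +2 burnt (F count now 0)
Fire out after step 6
Initially T: 18, now '.': 21
Total burnt (originally-T cells now '.'): 14

Answer: 14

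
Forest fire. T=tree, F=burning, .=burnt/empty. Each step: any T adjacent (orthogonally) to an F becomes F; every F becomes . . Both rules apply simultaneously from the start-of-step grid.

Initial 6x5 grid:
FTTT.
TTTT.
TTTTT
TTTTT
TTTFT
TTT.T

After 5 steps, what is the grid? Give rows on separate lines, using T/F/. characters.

Step 1: 5 trees catch fire, 2 burn out
  .FTT.
  FTTT.
  TTTTT
  TTTFT
  TTF.F
  TTT.T
Step 2: 9 trees catch fire, 5 burn out
  ..FT.
  .FTT.
  FTTFT
  TTF.F
  TF...
  TTF.F
Step 3: 10 trees catch fire, 9 burn out
  ...F.
  ..FF.
  .FF.F
  FF...
  F....
  TF...
Step 4: 1 trees catch fire, 10 burn out
  .....
  .....
  .....
  .....
  .....
  F....
Step 5: 0 trees catch fire, 1 burn out
  .....
  .....
  .....
  .....
  .....
  .....

.....
.....
.....
.....
.....
.....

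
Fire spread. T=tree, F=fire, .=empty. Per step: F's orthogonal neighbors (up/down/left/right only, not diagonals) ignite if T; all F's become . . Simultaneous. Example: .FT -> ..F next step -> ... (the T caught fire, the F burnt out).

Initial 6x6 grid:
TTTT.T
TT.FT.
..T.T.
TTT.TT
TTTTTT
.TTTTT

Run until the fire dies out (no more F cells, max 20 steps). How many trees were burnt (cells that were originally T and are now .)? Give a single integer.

Step 1: +2 fires, +1 burnt (F count now 2)
Step 2: +2 fires, +2 burnt (F count now 2)
Step 3: +2 fires, +2 burnt (F count now 2)
Step 4: +4 fires, +2 burnt (F count now 4)
Step 5: +4 fires, +4 burnt (F count now 4)
Step 6: +3 fires, +4 burnt (F count now 3)
Step 7: +3 fires, +3 burnt (F count now 3)
Step 8: +4 fires, +3 burnt (F count now 4)
Step 9: +1 fires, +4 burnt (F count now 1)
Step 10: +0 fires, +1 burnt (F count now 0)
Fire out after step 10
Initially T: 26, now '.': 35
Total burnt (originally-T cells now '.'): 25

Answer: 25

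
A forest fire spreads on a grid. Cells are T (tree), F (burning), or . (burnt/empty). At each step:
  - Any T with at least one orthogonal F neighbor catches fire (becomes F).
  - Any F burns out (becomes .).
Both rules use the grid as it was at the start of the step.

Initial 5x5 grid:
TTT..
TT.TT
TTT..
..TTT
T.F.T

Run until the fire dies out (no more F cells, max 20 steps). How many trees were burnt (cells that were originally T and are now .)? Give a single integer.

Step 1: +1 fires, +1 burnt (F count now 1)
Step 2: +2 fires, +1 burnt (F count now 2)
Step 3: +2 fires, +2 burnt (F count now 2)
Step 4: +3 fires, +2 burnt (F count now 3)
Step 5: +2 fires, +3 burnt (F count now 2)
Step 6: +2 fires, +2 burnt (F count now 2)
Step 7: +0 fires, +2 burnt (F count now 0)
Fire out after step 7
Initially T: 15, now '.': 22
Total burnt (originally-T cells now '.'): 12

Answer: 12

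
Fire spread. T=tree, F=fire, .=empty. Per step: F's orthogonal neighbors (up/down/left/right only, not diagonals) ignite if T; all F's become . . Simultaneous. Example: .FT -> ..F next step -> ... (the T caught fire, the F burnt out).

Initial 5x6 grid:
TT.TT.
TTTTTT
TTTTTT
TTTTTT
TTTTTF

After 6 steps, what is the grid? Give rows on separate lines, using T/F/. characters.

Step 1: 2 trees catch fire, 1 burn out
  TT.TT.
  TTTTTT
  TTTTTT
  TTTTTF
  TTTTF.
Step 2: 3 trees catch fire, 2 burn out
  TT.TT.
  TTTTTT
  TTTTTF
  TTTTF.
  TTTF..
Step 3: 4 trees catch fire, 3 burn out
  TT.TT.
  TTTTTF
  TTTTF.
  TTTF..
  TTF...
Step 4: 4 trees catch fire, 4 burn out
  TT.TT.
  TTTTF.
  TTTF..
  TTF...
  TF....
Step 5: 5 trees catch fire, 4 burn out
  TT.TF.
  TTTF..
  TTF...
  TF....
  F.....
Step 6: 4 trees catch fire, 5 burn out
  TT.F..
  TTF...
  TF....
  F.....
  ......

TT.F..
TTF...
TF....
F.....
......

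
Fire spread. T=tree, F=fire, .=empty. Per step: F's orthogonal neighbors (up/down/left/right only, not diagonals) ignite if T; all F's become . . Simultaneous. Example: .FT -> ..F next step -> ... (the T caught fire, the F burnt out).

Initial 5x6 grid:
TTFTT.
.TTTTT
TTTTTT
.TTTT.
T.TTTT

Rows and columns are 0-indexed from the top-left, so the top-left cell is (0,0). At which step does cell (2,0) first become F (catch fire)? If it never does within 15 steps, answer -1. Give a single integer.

Step 1: cell (2,0)='T' (+3 fires, +1 burnt)
Step 2: cell (2,0)='T' (+5 fires, +3 burnt)
Step 3: cell (2,0)='T' (+4 fires, +5 burnt)
Step 4: cell (2,0)='F' (+6 fires, +4 burnt)
  -> target ignites at step 4
Step 5: cell (2,0)='.' (+3 fires, +6 burnt)
Step 6: cell (2,0)='.' (+1 fires, +3 burnt)
Step 7: cell (2,0)='.' (+1 fires, +1 burnt)
Step 8: cell (2,0)='.' (+0 fires, +1 burnt)
  fire out at step 8

4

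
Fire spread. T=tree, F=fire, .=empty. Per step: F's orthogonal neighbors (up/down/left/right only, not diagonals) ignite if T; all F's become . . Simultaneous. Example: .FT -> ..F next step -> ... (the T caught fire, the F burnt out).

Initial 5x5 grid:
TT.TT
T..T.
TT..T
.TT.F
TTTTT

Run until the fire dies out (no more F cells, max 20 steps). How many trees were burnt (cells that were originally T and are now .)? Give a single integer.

Answer: 13

Derivation:
Step 1: +2 fires, +1 burnt (F count now 2)
Step 2: +1 fires, +2 burnt (F count now 1)
Step 3: +1 fires, +1 burnt (F count now 1)
Step 4: +2 fires, +1 burnt (F count now 2)
Step 5: +2 fires, +2 burnt (F count now 2)
Step 6: +1 fires, +2 burnt (F count now 1)
Step 7: +1 fires, +1 burnt (F count now 1)
Step 8: +1 fires, +1 burnt (F count now 1)
Step 9: +1 fires, +1 burnt (F count now 1)
Step 10: +1 fires, +1 burnt (F count now 1)
Step 11: +0 fires, +1 burnt (F count now 0)
Fire out after step 11
Initially T: 16, now '.': 22
Total burnt (originally-T cells now '.'): 13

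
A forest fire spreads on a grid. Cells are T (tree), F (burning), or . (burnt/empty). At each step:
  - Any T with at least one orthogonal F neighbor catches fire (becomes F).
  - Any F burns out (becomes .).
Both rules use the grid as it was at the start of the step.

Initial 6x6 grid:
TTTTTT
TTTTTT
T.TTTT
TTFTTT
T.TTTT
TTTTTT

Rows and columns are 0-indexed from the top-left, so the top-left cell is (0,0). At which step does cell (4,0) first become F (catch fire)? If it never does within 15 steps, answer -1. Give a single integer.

Step 1: cell (4,0)='T' (+4 fires, +1 burnt)
Step 2: cell (4,0)='T' (+6 fires, +4 burnt)
Step 3: cell (4,0)='F' (+10 fires, +6 burnt)
  -> target ignites at step 3
Step 4: cell (4,0)='.' (+8 fires, +10 burnt)
Step 5: cell (4,0)='.' (+4 fires, +8 burnt)
Step 6: cell (4,0)='.' (+1 fires, +4 burnt)
Step 7: cell (4,0)='.' (+0 fires, +1 burnt)
  fire out at step 7

3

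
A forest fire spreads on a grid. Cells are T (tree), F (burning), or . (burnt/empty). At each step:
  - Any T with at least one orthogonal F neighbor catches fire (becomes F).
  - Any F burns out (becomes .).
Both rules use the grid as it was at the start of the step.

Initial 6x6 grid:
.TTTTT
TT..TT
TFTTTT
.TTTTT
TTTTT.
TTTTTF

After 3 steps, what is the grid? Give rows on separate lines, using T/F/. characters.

Step 1: 5 trees catch fire, 2 burn out
  .TTTTT
  TF..TT
  F.FTTT
  .FTTTT
  TTTTT.
  TTTTF.
Step 2: 7 trees catch fire, 5 burn out
  .FTTTT
  F...TT
  ...FTT
  ..FTTT
  TFTTF.
  TTTF..
Step 3: 9 trees catch fire, 7 burn out
  ..FTTT
  ....TT
  ....FT
  ...FFT
  F.FF..
  TFF...

..FTTT
....TT
....FT
...FFT
F.FF..
TFF...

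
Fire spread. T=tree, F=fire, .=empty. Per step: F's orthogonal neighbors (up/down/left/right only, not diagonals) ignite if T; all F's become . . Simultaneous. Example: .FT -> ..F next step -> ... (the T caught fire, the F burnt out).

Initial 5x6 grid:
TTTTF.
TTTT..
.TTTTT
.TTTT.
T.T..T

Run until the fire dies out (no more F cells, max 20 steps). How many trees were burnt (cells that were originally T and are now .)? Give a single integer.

Step 1: +1 fires, +1 burnt (F count now 1)
Step 2: +2 fires, +1 burnt (F count now 2)
Step 3: +3 fires, +2 burnt (F count now 3)
Step 4: +5 fires, +3 burnt (F count now 5)
Step 5: +5 fires, +5 burnt (F count now 5)
Step 6: +2 fires, +5 burnt (F count now 2)
Step 7: +0 fires, +2 burnt (F count now 0)
Fire out after step 7
Initially T: 20, now '.': 28
Total burnt (originally-T cells now '.'): 18

Answer: 18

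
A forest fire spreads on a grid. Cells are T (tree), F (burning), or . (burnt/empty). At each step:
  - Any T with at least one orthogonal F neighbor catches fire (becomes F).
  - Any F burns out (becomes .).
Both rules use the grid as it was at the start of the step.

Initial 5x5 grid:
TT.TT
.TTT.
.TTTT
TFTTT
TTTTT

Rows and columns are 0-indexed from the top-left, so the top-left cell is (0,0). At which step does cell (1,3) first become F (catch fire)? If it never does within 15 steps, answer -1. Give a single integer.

Step 1: cell (1,3)='T' (+4 fires, +1 burnt)
Step 2: cell (1,3)='T' (+5 fires, +4 burnt)
Step 3: cell (1,3)='T' (+5 fires, +5 burnt)
Step 4: cell (1,3)='F' (+4 fires, +5 burnt)
  -> target ignites at step 4
Step 5: cell (1,3)='.' (+1 fires, +4 burnt)
Step 6: cell (1,3)='.' (+1 fires, +1 burnt)
Step 7: cell (1,3)='.' (+0 fires, +1 burnt)
  fire out at step 7

4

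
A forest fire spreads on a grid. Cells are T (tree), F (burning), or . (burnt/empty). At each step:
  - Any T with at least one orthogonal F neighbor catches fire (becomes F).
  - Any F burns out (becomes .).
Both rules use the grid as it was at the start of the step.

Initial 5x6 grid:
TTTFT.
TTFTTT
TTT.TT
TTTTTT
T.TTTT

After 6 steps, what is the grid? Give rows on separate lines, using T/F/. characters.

Step 1: 5 trees catch fire, 2 burn out
  TTF.F.
  TF.FTT
  TTF.TT
  TTTTTT
  T.TTTT
Step 2: 5 trees catch fire, 5 burn out
  TF....
  F...FT
  TF..TT
  TTFTTT
  T.TTTT
Step 3: 7 trees catch fire, 5 burn out
  F.....
  .....F
  F...FT
  TF.FTT
  T.FTTT
Step 4: 4 trees catch fire, 7 burn out
  ......
  ......
  .....F
  F...FT
  T..FTT
Step 5: 3 trees catch fire, 4 burn out
  ......
  ......
  ......
  .....F
  F...FT
Step 6: 1 trees catch fire, 3 burn out
  ......
  ......
  ......
  ......
  .....F

......
......
......
......
.....F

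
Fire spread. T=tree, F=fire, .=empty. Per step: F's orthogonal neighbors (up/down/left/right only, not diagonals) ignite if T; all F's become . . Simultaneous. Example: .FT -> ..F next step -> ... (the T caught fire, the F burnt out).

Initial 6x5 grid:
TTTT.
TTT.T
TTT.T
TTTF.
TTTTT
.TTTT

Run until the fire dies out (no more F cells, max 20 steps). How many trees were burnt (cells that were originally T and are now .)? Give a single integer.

Step 1: +2 fires, +1 burnt (F count now 2)
Step 2: +5 fires, +2 burnt (F count now 5)
Step 3: +6 fires, +5 burnt (F count now 6)
Step 4: +5 fires, +6 burnt (F count now 5)
Step 5: +3 fires, +5 burnt (F count now 3)
Step 6: +1 fires, +3 burnt (F count now 1)
Step 7: +0 fires, +1 burnt (F count now 0)
Fire out after step 7
Initially T: 24, now '.': 28
Total burnt (originally-T cells now '.'): 22

Answer: 22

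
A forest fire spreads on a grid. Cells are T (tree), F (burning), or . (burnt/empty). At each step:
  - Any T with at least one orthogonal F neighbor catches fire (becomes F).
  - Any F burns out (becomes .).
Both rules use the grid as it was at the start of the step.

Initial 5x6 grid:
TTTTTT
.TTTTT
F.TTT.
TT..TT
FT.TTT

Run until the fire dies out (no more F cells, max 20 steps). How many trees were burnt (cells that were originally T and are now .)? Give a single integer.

Step 1: +2 fires, +2 burnt (F count now 2)
Step 2: +1 fires, +2 burnt (F count now 1)
Step 3: +0 fires, +1 burnt (F count now 0)
Fire out after step 3
Initially T: 22, now '.': 11
Total burnt (originally-T cells now '.'): 3

Answer: 3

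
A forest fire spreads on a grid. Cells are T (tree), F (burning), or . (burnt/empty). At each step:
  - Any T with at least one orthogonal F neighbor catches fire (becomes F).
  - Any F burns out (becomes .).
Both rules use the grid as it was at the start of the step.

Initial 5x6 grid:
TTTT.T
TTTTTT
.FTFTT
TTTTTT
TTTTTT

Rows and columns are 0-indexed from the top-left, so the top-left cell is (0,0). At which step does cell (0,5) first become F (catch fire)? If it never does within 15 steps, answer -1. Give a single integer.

Step 1: cell (0,5)='T' (+6 fires, +2 burnt)
Step 2: cell (0,5)='T' (+11 fires, +6 burnt)
Step 3: cell (0,5)='T' (+7 fires, +11 burnt)
Step 4: cell (0,5)='F' (+2 fires, +7 burnt)
  -> target ignites at step 4
Step 5: cell (0,5)='.' (+0 fires, +2 burnt)
  fire out at step 5

4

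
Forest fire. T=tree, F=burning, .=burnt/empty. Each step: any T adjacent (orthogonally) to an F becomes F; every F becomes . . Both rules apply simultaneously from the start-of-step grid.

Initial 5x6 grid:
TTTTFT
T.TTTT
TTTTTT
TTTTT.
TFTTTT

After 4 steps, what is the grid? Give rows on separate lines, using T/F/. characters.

Step 1: 6 trees catch fire, 2 burn out
  TTTF.F
  T.TTFT
  TTTTTT
  TFTTT.
  F.FTTT
Step 2: 8 trees catch fire, 6 burn out
  TTF...
  T.TF.F
  TFTTFT
  F.FTT.
  ...FTT
Step 3: 9 trees catch fire, 8 burn out
  TF....
  T.F...
  F.FF.F
  ...FF.
  ....FT
Step 4: 3 trees catch fire, 9 burn out
  F.....
  F.....
  ......
  ......
  .....F

F.....
F.....
......
......
.....F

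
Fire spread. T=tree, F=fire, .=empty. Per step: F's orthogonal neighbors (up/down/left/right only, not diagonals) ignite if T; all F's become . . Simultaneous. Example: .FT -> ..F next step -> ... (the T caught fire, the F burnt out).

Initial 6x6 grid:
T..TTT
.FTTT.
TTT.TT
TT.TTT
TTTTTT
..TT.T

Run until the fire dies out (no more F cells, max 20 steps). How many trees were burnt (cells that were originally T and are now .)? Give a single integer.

Step 1: +2 fires, +1 burnt (F count now 2)
Step 2: +4 fires, +2 burnt (F count now 4)
Step 3: +4 fires, +4 burnt (F count now 4)
Step 4: +4 fires, +4 burnt (F count now 4)
Step 5: +5 fires, +4 burnt (F count now 5)
Step 6: +4 fires, +5 burnt (F count now 4)
Step 7: +1 fires, +4 burnt (F count now 1)
Step 8: +1 fires, +1 burnt (F count now 1)
Step 9: +0 fires, +1 burnt (F count now 0)
Fire out after step 9
Initially T: 26, now '.': 35
Total burnt (originally-T cells now '.'): 25

Answer: 25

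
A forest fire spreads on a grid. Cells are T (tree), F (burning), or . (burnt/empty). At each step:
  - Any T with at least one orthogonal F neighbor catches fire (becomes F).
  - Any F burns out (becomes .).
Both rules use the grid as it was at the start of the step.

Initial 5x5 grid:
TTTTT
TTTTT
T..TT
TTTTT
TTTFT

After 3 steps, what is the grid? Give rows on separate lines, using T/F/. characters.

Step 1: 3 trees catch fire, 1 burn out
  TTTTT
  TTTTT
  T..TT
  TTTFT
  TTF.F
Step 2: 4 trees catch fire, 3 burn out
  TTTTT
  TTTTT
  T..FT
  TTF.F
  TF...
Step 3: 4 trees catch fire, 4 burn out
  TTTTT
  TTTFT
  T...F
  TF...
  F....

TTTTT
TTTFT
T...F
TF...
F....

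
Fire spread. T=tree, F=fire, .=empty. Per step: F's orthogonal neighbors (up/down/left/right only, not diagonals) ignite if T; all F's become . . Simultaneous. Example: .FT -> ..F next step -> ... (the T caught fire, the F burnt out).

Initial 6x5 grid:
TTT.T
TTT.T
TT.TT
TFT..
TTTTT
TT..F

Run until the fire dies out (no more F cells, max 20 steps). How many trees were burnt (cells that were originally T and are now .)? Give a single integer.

Step 1: +5 fires, +2 burnt (F count now 5)
Step 2: +6 fires, +5 burnt (F count now 6)
Step 3: +4 fires, +6 burnt (F count now 4)
Step 4: +2 fires, +4 burnt (F count now 2)
Step 5: +0 fires, +2 burnt (F count now 0)
Fire out after step 5
Initially T: 21, now '.': 26
Total burnt (originally-T cells now '.'): 17

Answer: 17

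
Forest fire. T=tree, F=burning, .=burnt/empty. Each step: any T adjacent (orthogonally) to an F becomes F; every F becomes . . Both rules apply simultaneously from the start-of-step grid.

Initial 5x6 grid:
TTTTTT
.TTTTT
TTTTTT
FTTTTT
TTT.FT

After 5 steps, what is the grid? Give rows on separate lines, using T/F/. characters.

Step 1: 5 trees catch fire, 2 burn out
  TTTTTT
  .TTTTT
  FTTTTT
  .FTTFT
  FTT..F
Step 2: 6 trees catch fire, 5 burn out
  TTTTTT
  .TTTTT
  .FTTFT
  ..FF.F
  .FT...
Step 3: 6 trees catch fire, 6 burn out
  TTTTTT
  .FTTFT
  ..FF.F
  ......
  ..F...
Step 4: 5 trees catch fire, 6 burn out
  TFTTFT
  ..FF.F
  ......
  ......
  ......
Step 5: 4 trees catch fire, 5 burn out
  F.FF.F
  ......
  ......
  ......
  ......

F.FF.F
......
......
......
......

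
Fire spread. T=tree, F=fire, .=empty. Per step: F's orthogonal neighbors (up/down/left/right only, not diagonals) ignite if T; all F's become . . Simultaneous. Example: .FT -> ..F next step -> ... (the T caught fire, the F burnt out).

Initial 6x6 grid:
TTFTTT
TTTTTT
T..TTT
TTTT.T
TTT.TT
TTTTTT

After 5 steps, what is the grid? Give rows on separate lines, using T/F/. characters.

Step 1: 3 trees catch fire, 1 burn out
  TF.FTT
  TTFTTT
  T..TTT
  TTTT.T
  TTT.TT
  TTTTTT
Step 2: 4 trees catch fire, 3 burn out
  F...FT
  TF.FTT
  T..TTT
  TTTT.T
  TTT.TT
  TTTTTT
Step 3: 4 trees catch fire, 4 burn out
  .....F
  F...FT
  T..FTT
  TTTT.T
  TTT.TT
  TTTTTT
Step 4: 4 trees catch fire, 4 burn out
  ......
  .....F
  F...FT
  TTTF.T
  TTT.TT
  TTTTTT
Step 5: 3 trees catch fire, 4 burn out
  ......
  ......
  .....F
  FTF..T
  TTT.TT
  TTTTTT

......
......
.....F
FTF..T
TTT.TT
TTTTTT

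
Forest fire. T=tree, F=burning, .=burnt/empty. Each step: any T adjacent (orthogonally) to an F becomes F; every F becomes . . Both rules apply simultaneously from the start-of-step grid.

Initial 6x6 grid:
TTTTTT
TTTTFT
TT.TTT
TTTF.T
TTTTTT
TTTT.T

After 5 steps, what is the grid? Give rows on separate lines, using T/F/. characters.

Step 1: 7 trees catch fire, 2 burn out
  TTTTFT
  TTTF.F
  TT.FFT
  TTF..T
  TTTFTT
  TTTT.T
Step 2: 8 trees catch fire, 7 burn out
  TTTF.F
  TTF...
  TT...F
  TF...T
  TTF.FT
  TTTF.T
Step 3: 8 trees catch fire, 8 burn out
  TTF...
  TF....
  TF....
  F....F
  TF...F
  TTF..T
Step 4: 6 trees catch fire, 8 burn out
  TF....
  F.....
  F.....
  ......
  F.....
  TF...F
Step 5: 2 trees catch fire, 6 burn out
  F.....
  ......
  ......
  ......
  ......
  F.....

F.....
......
......
......
......
F.....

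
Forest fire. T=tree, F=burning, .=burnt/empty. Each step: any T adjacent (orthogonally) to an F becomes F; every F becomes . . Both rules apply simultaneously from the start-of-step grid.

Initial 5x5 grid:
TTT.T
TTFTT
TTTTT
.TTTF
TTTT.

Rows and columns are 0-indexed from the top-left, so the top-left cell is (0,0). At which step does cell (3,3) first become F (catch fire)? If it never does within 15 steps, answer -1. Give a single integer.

Step 1: cell (3,3)='F' (+6 fires, +2 burnt)
  -> target ignites at step 1
Step 2: cell (3,3)='.' (+7 fires, +6 burnt)
Step 3: cell (3,3)='.' (+5 fires, +7 burnt)
Step 4: cell (3,3)='.' (+1 fires, +5 burnt)
Step 5: cell (3,3)='.' (+1 fires, +1 burnt)
Step 6: cell (3,3)='.' (+0 fires, +1 burnt)
  fire out at step 6

1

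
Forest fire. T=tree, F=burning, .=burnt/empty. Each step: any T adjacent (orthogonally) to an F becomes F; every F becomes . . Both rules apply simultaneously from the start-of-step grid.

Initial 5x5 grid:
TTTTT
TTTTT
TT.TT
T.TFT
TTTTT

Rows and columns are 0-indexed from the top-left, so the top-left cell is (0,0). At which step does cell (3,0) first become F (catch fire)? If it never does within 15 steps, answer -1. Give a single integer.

Step 1: cell (3,0)='T' (+4 fires, +1 burnt)
Step 2: cell (3,0)='T' (+4 fires, +4 burnt)
Step 3: cell (3,0)='T' (+4 fires, +4 burnt)
Step 4: cell (3,0)='T' (+4 fires, +4 burnt)
Step 5: cell (3,0)='F' (+4 fires, +4 burnt)
  -> target ignites at step 5
Step 6: cell (3,0)='.' (+2 fires, +4 burnt)
Step 7: cell (3,0)='.' (+0 fires, +2 burnt)
  fire out at step 7

5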